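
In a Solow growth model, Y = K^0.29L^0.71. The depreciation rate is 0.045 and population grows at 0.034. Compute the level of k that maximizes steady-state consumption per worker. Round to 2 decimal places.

n + δ = 0.034 + 0.045 = 0.079.
At the golden rule the marginal product of capital equals n+δ: 0.29·k^(0.29−1) = 0.079. Solving, k_gold = (0.29/0.079)^(1/0.71) ≈ 6.2438.

k_gold ≈ 6.24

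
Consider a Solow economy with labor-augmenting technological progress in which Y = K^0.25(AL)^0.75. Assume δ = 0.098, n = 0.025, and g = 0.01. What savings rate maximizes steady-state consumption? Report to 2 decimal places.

s_gold = 0.25

Capital per effective worker breaks even when investment replaces (n + g + δ)·k; here n + g + δ = 0.133.
At the golden rule MPK = n+g+δ, and in any Cobb-Douglas steady state s = (n+g+δ)·k/y = MPK·k/y = capital's share 0.25.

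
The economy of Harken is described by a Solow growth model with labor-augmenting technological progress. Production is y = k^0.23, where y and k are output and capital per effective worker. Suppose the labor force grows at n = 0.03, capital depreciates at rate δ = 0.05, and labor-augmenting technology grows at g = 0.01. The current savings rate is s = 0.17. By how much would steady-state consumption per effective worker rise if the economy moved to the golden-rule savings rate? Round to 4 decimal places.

Δc ≈ 0.0154

Capital per effective worker breaks even when investment replaces (n + g + δ)·k; here n + g + δ = 0.09.
Current steady state (s = 0.17): k* = (0.17/0.09)^(1/0.77) ≈ 2.2841, y* = 2.2841^0.23 ≈ 1.2092, c* = (1−0.17)·1.2092 ≈ 1.0036.
At the golden rule the marginal product of capital equals n+g+δ: 0.23·k^(0.23−1) = 0.09. Solving, k_gold = (0.23/0.09)^(1/0.77) ≈ 3.3822.
y_gold = 3.3822^0.23 ≈ 1.3235, c_gold = y_gold − 0.09·k_gold ≈ 1.0191.
Gain: Δc = 1.0191 − 1.0036 ≈ 0.0154.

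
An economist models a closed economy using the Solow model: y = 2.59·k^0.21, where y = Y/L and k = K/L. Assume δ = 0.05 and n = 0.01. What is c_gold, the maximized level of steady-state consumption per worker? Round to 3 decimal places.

The effective depreciation rate is n + δ = 0.01 + 0.05 = 0.06.
Maximizing c = f(k) − (n+δ)·k gives f'(k) = n+δ, i.e. 0.21·2.59·k^(0.21−1) = 0.06, so k_gold = (0.21·2.59/0.06)^(1/0.79) ≈ 16.2876.
y_gold = 2.59·16.2876^0.21 ≈ 4.6536.
c_gold = y_gold − (n+δ)·k_gold = 4.6536 − 0.06·16.2876 ≈ 3.6764.

c_gold ≈ 3.676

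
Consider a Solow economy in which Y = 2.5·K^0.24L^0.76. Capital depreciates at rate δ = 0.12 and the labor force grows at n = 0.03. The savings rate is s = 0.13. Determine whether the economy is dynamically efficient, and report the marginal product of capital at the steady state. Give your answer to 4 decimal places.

dynamically efficient; MPK ≈ 0.2769

The effective depreciation rate is n + δ = 0.03 + 0.12 = 0.15.
Steady-state k*: s·A·k^0.24 = 0.15·k gives k* = (0.13·2.5/0.15)^(1/0.76) ≈ 2.7659.
MPK = 0.24·2.5·2.7659^(-0.76) ≈ 0.2769.
MPK > n+δ = 0.15, so the economy is dynamically efficient (under-saving).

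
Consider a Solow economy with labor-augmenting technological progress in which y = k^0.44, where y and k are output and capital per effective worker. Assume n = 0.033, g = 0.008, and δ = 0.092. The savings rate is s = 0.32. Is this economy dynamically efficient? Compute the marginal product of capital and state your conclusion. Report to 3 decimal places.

dynamically efficient; MPK ≈ 0.183

Break-even investment rate: n + g + δ = 0.033 + 0.008 + 0.092 = 0.133.
Steady-state k*: s·k^0.44 = 0.133·k gives k* = (0.32/0.133)^(1/0.56) ≈ 4.7961.
MPK = 0.44·4.7961^(-0.56) ≈ 0.1829.
MPK > n+g+δ = 0.133, so the economy is dynamically efficient (under-saving).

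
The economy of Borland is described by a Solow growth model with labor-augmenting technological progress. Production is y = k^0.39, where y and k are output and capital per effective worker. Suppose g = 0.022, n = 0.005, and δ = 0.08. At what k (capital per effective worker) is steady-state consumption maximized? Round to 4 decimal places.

k_gold ≈ 8.3327

Break-even investment rate: n + g + δ = 0.005 + 0.022 + 0.08 = 0.107.
Maximizing c = f(k) − (n+g+δ)·k gives f'(k) = n+g+δ, i.e. 0.39·k^(0.39−1) = 0.107, so k_gold = (0.39/0.107)^(1/0.61) ≈ 8.3327.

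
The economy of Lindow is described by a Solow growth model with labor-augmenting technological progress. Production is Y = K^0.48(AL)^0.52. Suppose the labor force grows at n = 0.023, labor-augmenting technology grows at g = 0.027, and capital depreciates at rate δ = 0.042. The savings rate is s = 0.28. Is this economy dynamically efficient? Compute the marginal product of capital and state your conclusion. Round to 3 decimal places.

Break-even investment rate: n + g + δ = 0.023 + 0.027 + 0.042 = 0.092.
Steady-state k*: s·k^0.48 = 0.092·k gives k* = (0.28/0.092)^(1/0.52) ≈ 8.5027.
MPK = 0.48·8.5027^(-0.52) ≈ 0.1577.
MPK > n+g+δ = 0.092, so the economy is dynamically efficient (under-saving).

dynamically efficient; MPK ≈ 0.158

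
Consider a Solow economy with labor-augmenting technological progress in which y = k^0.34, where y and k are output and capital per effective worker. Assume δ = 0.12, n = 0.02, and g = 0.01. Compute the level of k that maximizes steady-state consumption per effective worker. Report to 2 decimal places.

Break-even investment rate: n + g + δ = 0.02 + 0.01 + 0.12 = 0.15.
Setting f'(k) = n+g+δ gives 0.34·k^(0.34−1) = 0.15, hence k_gold = (0.34/0.15)^(1/0.66) ≈ 3.4551.

k_gold ≈ 3.46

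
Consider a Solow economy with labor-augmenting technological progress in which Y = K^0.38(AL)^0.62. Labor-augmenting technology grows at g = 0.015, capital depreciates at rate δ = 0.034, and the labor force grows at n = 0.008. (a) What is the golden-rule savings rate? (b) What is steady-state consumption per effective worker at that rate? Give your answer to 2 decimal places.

(a) s_gold = 0.38; (b) c_gold ≈ 1.98

n + g + δ = 0.008 + 0.015 + 0.034 = 0.057.
For Cobb-Douglas, s_gold equals capital's share: s_gold = 0.38.
Maximizing c = f(k) − (n+g+δ)·k gives f'(k) = n+g+δ, i.e. 0.38·k^(0.38−1) = 0.057, so k_gold = (0.38/0.057)^(1/0.62) ≈ 21.3248.
y_gold = 21.3248^0.38 ≈ 3.1987; c_gold = (1−0.38)·y_gold ≈ 1.9832.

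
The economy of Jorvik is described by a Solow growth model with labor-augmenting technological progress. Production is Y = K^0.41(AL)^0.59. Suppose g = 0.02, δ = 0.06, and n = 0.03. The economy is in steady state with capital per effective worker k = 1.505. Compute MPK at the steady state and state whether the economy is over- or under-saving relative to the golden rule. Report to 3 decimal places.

under-saving; MPK ≈ 0.322

The effective depreciation rate is n + g + δ = 0.03 + 0.02 + 0.06 = 0.11.
MPK = 0.41·k^(0.41−1) = 0.41·1.505^(-0.59) ≈ 0.3221.
MPK > 0.11, so the economy is dynamically efficient (under-saving).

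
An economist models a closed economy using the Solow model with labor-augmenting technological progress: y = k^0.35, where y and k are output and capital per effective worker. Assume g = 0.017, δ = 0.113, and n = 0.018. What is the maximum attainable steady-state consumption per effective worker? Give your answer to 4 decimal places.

c_gold ≈ 1.0332

n + g + δ = 0.018 + 0.017 + 0.113 = 0.148.
At the golden rule the marginal product of capital equals n+g+δ: 0.35·k^(0.35−1) = 0.148. Solving, k_gold = (0.35/0.148)^(1/0.65) ≈ 3.7591.
y_gold = 3.7591^0.35 ≈ 1.5896.
c_gold = y_gold − (n+g+δ)·k_gold = 1.5896 − 0.148·3.7591 ≈ 1.0332.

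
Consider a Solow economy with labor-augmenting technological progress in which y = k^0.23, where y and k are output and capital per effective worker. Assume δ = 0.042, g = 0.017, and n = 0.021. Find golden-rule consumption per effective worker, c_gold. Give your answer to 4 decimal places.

Capital per effective worker breaks even when investment replaces (n + g + δ)·k; here n + g + δ = 0.08.
Maximizing c = f(k) − (n+g+δ)·k gives f'(k) = n+g+δ, i.e. 0.23·k^(0.23−1) = 0.08, so k_gold = (0.23/0.08)^(1/0.77) ≈ 3.9412.
y_gold = 3.9412^0.23 ≈ 1.3709.
c_gold = y_gold − (n+g+δ)·k_gold = 1.3709 − 0.08·3.9412 ≈ 1.0556.

c_gold ≈ 1.0556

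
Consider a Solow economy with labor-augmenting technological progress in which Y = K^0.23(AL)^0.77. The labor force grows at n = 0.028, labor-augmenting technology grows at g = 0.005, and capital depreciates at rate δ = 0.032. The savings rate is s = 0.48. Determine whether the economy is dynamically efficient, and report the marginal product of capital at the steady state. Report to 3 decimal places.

dynamically inefficient; MPK ≈ 0.031

Break-even investment rate: n + g + δ = 0.028 + 0.005 + 0.032 = 0.065.
Steady-state k*: s·k^0.23 = 0.065·k gives k* = (0.48/0.065)^(1/0.77) ≈ 13.4183.
MPK = 0.23·13.4183^(-0.77) ≈ 0.0311.
MPK < n+g+δ = 0.065, so the economy is dynamically inefficient (over-saving).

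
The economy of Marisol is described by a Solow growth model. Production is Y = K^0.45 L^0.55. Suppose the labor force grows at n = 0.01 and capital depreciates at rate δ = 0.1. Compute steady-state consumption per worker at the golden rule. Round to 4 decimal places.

n + δ = 0.01 + 0.1 = 0.11.
At the golden rule the marginal product of capital equals n+δ: 0.45·k^(0.45−1) = 0.11. Solving, k_gold = (0.45/0.11)^(1/0.55) ≈ 12.9539.
y_gold = 12.9539^0.45 ≈ 3.1665.
c_gold = y_gold − (n+δ)·k_gold = 3.1665 − 0.11·12.9539 ≈ 1.7416.

c_gold ≈ 1.7416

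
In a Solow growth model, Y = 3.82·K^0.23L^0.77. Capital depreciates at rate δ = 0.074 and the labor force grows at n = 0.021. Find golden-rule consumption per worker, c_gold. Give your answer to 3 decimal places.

Break-even investment rate: n + δ = 0.021 + 0.074 = 0.095.
Maximizing c = f(k) − (n+δ)·k gives f'(k) = n+δ, i.e. 0.23·3.82·k^(0.23−1) = 0.095, so k_gold = (0.23·3.82/0.095)^(1/0.77) ≈ 17.9735.
y_gold = 3.82·17.9735^0.23 ≈ 7.4238.
c_gold = y_gold − (n+δ)·k_gold = 7.4238 − 0.095·17.9735 ≈ 5.7164.

c_gold ≈ 5.716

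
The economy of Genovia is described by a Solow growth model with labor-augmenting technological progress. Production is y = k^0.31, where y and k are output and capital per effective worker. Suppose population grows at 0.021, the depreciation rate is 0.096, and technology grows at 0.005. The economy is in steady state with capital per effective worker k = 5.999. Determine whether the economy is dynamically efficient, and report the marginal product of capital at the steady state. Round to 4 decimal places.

dynamically inefficient; MPK ≈ 0.0901

Break-even investment rate: n + g + δ = 0.021 + 0.005 + 0.096 = 0.122.
MPK = 0.31·k^(0.31−1) = 0.31·5.999^(-0.69) ≈ 0.0901.
MPK < 0.122, so the economy is dynamically inefficient (over-saving).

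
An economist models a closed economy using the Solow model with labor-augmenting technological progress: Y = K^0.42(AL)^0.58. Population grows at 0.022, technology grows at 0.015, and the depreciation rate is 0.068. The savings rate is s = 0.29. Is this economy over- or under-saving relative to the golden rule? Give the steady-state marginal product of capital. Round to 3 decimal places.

under-saving; MPK ≈ 0.152

Break-even investment rate: n + g + δ = 0.022 + 0.015 + 0.068 = 0.105.
Steady-state k*: s·k^0.42 = 0.105·k gives k* = (0.29/0.105)^(1/0.58) ≈ 5.7637.
MPK = 0.42·5.7637^(-0.58) ≈ 0.1521.
MPK > n+g+δ = 0.105, so the economy is dynamically efficient (under-saving).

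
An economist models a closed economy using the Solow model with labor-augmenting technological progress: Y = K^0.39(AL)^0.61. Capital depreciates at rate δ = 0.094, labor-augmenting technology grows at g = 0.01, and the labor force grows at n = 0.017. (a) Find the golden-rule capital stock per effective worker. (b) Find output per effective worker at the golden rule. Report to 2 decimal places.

(a) k_gold ≈ 6.81; (b) y_gold ≈ 2.11

Break-even investment rate: n + g + δ = 0.017 + 0.01 + 0.094 = 0.121.
At the golden rule the marginal product of capital equals n+g+δ: 0.39·k^(0.39−1) = 0.121. Solving, k_gold = (0.39/0.121)^(1/0.61) ≈ 6.8115.
y_gold = 6.8115^0.39 ≈ 2.1133.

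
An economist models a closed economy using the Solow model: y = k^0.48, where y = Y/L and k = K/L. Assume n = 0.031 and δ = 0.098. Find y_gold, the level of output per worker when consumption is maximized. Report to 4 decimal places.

y_gold ≈ 3.3632

Capital per worker breaks even when investment replaces (n + δ)·k; here n + δ = 0.129.
Setting f'(k) = n+δ gives 0.48·k^(0.48−1) = 0.129, hence k_gold = (0.48/0.129)^(1/0.52) ≈ 12.5143.
Output: y_gold = k_gold^0.48 = 12.5143^0.48 ≈ 3.3632.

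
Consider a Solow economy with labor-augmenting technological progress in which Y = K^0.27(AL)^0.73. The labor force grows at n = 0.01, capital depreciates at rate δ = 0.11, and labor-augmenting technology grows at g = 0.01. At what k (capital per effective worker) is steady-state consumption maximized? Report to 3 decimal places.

n + g + δ = 0.01 + 0.01 + 0.11 = 0.13.
Golden rule sets MPK = n+g+δ: 0.27·k^(0.27−1) = 0.13, so k_gold = (0.27/0.13)^(1/0.73) ≈ 2.7216.

k_gold ≈ 2.722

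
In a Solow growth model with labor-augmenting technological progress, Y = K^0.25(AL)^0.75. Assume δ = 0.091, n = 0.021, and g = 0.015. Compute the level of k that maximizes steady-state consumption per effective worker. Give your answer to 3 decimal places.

k_gold ≈ 2.467

Break-even investment rate: n + g + δ = 0.021 + 0.015 + 0.091 = 0.127.
Setting f'(k) = n+g+δ gives 0.25·k^(0.25−1) = 0.127, hence k_gold = (0.25/0.127)^(1/0.75) ≈ 2.4671.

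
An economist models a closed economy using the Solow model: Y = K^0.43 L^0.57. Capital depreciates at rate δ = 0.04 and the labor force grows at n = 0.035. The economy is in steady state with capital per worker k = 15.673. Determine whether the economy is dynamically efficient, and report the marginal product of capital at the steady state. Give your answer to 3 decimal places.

Break-even investment rate: n + δ = 0.035 + 0.04 = 0.075.
MPK = 0.43·k^(0.43−1) = 0.43·15.673^(-0.57) ≈ 0.0896.
MPK > 0.075, so the economy is dynamically efficient (under-saving).

dynamically efficient; MPK ≈ 0.090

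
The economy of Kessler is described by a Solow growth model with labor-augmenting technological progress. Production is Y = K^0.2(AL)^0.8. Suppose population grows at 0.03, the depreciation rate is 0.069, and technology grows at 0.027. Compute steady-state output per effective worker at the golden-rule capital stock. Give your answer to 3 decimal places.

n + g + δ = 0.03 + 0.027 + 0.069 = 0.126.
Setting f'(k) = n+g+δ gives 0.2·k^(0.2−1) = 0.126, hence k_gold = (0.2/0.126)^(1/0.8) ≈ 1.7817.
Output: y_gold = k_gold^0.2 = 1.7817^0.2 ≈ 1.1224.

y_gold ≈ 1.122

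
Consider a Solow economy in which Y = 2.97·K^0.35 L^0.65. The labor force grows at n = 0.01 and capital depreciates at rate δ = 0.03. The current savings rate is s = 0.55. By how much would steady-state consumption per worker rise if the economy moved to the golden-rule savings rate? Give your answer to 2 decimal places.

Δc ≈ 1.30

The effective depreciation rate is n + δ = 0.01 + 0.03 = 0.04.
Current steady state (s = 0.55): k* = (0.55·2.97/0.04)^(1/0.65) ≈ 300.9903, y* = 2.97·300.9903^0.35 ≈ 21.8902, c* = (1−0.55)·21.8902 ≈ 9.8506.
Setting f'(k) = n+δ gives 0.35·2.97·k^(0.35−1) = 0.04, hence k_gold = (0.35·2.97/0.04)^(1/0.65) ≈ 150.1623.
y_gold = 2.97·150.1623^0.35 ≈ 17.1614, c_gold = y_gold − 0.04·k_gold ≈ 11.1549.
Gain: Δc = 11.1549 − 9.8506 ≈ 1.3043.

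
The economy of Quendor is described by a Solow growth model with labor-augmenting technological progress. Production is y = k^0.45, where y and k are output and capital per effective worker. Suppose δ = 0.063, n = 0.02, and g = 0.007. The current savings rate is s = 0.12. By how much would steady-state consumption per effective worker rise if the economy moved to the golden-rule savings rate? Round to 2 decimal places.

Capital per effective worker breaks even when investment replaces (n + g + δ)·k; here n + g + δ = 0.09.
Current steady state (s = 0.12): k* = (0.12/0.09)^(1/0.55) ≈ 1.6872, y* = 1.6872^0.45 ≈ 1.2654, c* = (1−0.12)·1.2654 ≈ 1.1135.
Setting f'(k) = n+g+δ gives 0.45·k^(0.45−1) = 0.09, hence k_gold = (0.45/0.09)^(1/0.55) ≈ 18.6575.
y_gold = 18.6575^0.45 ≈ 3.7315, c_gold = y_gold − 0.09·k_gold ≈ 2.0523.
Gain: Δc = 2.0523 − 1.1135 ≈ 0.9388.

Δc ≈ 0.94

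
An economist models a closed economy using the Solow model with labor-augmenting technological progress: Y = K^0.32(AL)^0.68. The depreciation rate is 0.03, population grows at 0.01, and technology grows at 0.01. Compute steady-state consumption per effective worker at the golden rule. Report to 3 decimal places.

c_gold ≈ 1.629

Break-even investment rate: n + g + δ = 0.01 + 0.01 + 0.03 = 0.05.
Setting f'(k) = n+g+δ gives 0.32·k^(0.32−1) = 0.05, hence k_gold = (0.32/0.05)^(1/0.68) ≈ 15.3306.
y_gold = 15.3306^0.32 ≈ 2.3954.
c_gold = y_gold − (n+g+δ)·k_gold = 2.3954 − 0.05·15.3306 ≈ 1.6289.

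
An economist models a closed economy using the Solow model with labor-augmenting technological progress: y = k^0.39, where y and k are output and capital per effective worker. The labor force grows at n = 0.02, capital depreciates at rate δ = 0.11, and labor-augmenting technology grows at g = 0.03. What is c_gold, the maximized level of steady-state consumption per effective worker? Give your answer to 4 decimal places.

The effective depreciation rate is n + g + δ = 0.02 + 0.03 + 0.11 = 0.16.
Maximizing c = f(k) − (n+g+δ)·k gives f'(k) = n+g+δ, i.e. 0.39·k^(0.39−1) = 0.16, so k_gold = (0.39/0.16)^(1/0.61) ≈ 4.3086.
y_gold = 4.3086^0.39 ≈ 1.7676.
c_gold = y_gold − (n+g+δ)·k_gold = 1.7676 − 0.16·4.3086 ≈ 1.0783.

c_gold ≈ 1.0783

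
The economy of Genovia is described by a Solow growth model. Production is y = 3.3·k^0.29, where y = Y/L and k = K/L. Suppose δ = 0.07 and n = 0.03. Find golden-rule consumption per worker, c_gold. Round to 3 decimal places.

c_gold ≈ 5.894

Break-even investment rate: n + δ = 0.03 + 0.07 = 0.1.
Golden rule sets MPK = n+δ: 0.29·3.3·k^(0.29−1) = 0.1, so k_gold = (0.29·3.3/0.1)^(1/0.71) ≈ 24.0750.
y_gold = 3.3·24.0750^0.29 ≈ 8.3017.
c_gold = y_gold − (n+δ)·k_gold = 8.3017 − 0.1·24.0750 ≈ 5.8942.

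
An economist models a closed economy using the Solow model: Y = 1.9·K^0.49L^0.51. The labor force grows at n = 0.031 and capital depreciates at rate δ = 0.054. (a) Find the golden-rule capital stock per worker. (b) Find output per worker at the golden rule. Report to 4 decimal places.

n + δ = 0.031 + 0.054 = 0.085.
Maximizing c = f(k) − (n+δ)·k gives f'(k) = n+δ, i.e. 0.49·1.9·k^(0.49−1) = 0.085, so k_gold = (0.49·1.9/0.085)^(1/0.51) ≈ 109.2183.
y_gold = 1.9·109.2183^0.49 ≈ 18.9460.

(a) k_gold ≈ 109.2183; (b) y_gold ≈ 18.9460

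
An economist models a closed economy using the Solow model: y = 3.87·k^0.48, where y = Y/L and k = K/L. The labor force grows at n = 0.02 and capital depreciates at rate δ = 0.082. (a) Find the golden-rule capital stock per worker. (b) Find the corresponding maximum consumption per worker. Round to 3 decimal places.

(a) k_gold ≈ 265.310; (b) c_gold ≈ 29.317

Capital per worker breaks even when investment replaces (n + δ)·k; here n + δ = 0.102.
At the golden rule the marginal product of capital equals n+δ: 0.48·3.87·k^(0.48−1) = 0.102. Solving, k_gold = (0.48·3.87/0.102)^(1/0.52) ≈ 265.3102.
y_gold = 3.87·265.3102^0.48 ≈ 56.3784; c_gold = y_gold − 0.102·k_gold ≈ 29.3168.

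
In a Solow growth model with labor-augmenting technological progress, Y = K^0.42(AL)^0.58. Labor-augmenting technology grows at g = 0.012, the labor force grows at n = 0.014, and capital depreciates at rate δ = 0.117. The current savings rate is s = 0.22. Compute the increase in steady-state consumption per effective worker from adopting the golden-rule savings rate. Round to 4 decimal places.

n + g + δ = 0.014 + 0.012 + 0.117 = 0.143.
Current steady state (s = 0.22): k* = (0.22/0.143)^(1/0.58) ≈ 2.1017, y* = 2.1017^0.42 ≈ 1.3661, c* = (1−0.22)·1.3661 ≈ 1.0655.
Setting f'(k) = n+g+δ gives 0.42·k^(0.42−1) = 0.143, hence k_gold = (0.42/0.143)^(1/0.58) ≈ 6.4084.
y_gold = 6.4084^0.42 ≈ 2.1819, c_gold = y_gold − 0.143·k_gold ≈ 1.2655.
Gain: Δc = 1.2655 − 1.0655 ≈ 0.2000.

Δc ≈ 0.2000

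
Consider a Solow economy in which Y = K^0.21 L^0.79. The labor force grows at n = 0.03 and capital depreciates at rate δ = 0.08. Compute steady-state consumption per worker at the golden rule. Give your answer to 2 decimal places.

Capital per worker breaks even when investment replaces (n + δ)·k; here n + δ = 0.11.
Setting f'(k) = n+δ gives 0.21·k^(0.21−1) = 0.11, hence k_gold = (0.21/0.11)^(1/0.79) ≈ 2.2671.
y_gold = 2.2671^0.21 ≈ 1.1875.
c_gold = y_gold − (n+δ)·k_gold = 1.1875 − 0.11·2.2671 ≈ 0.9382.

c_gold ≈ 0.94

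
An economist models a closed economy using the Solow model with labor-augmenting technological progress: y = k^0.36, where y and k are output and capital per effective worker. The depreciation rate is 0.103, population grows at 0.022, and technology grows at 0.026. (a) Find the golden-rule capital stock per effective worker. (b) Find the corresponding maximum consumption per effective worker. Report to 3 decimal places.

(a) k_gold ≈ 3.887; (b) c_gold ≈ 1.043

Break-even investment rate: n + g + δ = 0.022 + 0.026 + 0.103 = 0.151.
Golden rule sets MPK = n+g+δ: 0.36·k^(0.36−1) = 0.151, so k_gold = (0.36/0.151)^(1/0.64) ≈ 3.8866.
y_gold = 3.8866^0.36 ≈ 1.6302; c_gold = y_gold − 0.151·k_gold ≈ 1.0433.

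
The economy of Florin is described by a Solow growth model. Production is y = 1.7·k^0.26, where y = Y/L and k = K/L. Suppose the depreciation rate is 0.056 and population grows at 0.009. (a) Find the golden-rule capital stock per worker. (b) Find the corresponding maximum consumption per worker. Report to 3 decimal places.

The effective depreciation rate is n + δ = 0.009 + 0.056 = 0.065.
Setting f'(k) = n+δ gives 0.26·1.7·k^(0.26−1) = 0.065, hence k_gold = (0.26·1.7/0.065)^(1/0.74) ≈ 13.3356.
y_gold = 1.7·13.3356^0.26 ≈ 3.3339; c_gold = y_gold − 0.065·k_gold ≈ 2.4671.

(a) k_gold ≈ 13.336; (b) c_gold ≈ 2.467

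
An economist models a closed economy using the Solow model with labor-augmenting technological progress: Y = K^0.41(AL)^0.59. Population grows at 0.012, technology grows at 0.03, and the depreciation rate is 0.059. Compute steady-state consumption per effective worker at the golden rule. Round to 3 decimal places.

Break-even investment rate: n + g + δ = 0.012 + 0.03 + 0.059 = 0.101.
Maximizing c = f(k) − (n+g+δ)·k gives f'(k) = n+g+δ, i.e. 0.41·k^(0.41−1) = 0.101, so k_gold = (0.41/0.101)^(1/0.59) ≈ 10.7471.
y_gold = 10.7471^0.41 ≈ 2.6475.
c_gold = y_gold − (n+g+δ)·k_gold = 2.6475 − 0.101·10.7471 ≈ 1.5620.

c_gold ≈ 1.562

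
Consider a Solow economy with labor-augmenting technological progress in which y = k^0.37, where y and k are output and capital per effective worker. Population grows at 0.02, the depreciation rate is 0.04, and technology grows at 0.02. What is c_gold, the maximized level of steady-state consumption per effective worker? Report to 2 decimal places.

Break-even investment rate: n + g + δ = 0.02 + 0.02 + 0.04 = 0.08.
At the golden rule the marginal product of capital equals n+g+δ: 0.37·k^(0.37−1) = 0.08. Solving, k_gold = (0.37/0.08)^(1/0.63) ≈ 11.3693.
y_gold = 11.3693^0.37 ≈ 2.4582.
c_gold = y_gold − (n+g+δ)·k_gold = 2.4582 − 0.08·11.3693 ≈ 1.5487.

c_gold ≈ 1.55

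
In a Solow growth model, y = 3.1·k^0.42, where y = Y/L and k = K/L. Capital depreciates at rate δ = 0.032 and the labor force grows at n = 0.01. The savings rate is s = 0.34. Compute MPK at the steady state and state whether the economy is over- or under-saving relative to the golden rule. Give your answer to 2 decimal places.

under-saving; MPK ≈ 0.05

The effective depreciation rate is n + δ = 0.01 + 0.032 = 0.042.
Steady-state k*: s·A·k^0.42 = 0.042·k gives k* = (0.34·3.1/0.042)^(1/0.58) ≈ 258.8740.
MPK = 0.42·3.1·258.8740^(-0.58) ≈ 0.0519.
MPK > n+δ = 0.042, so the economy is dynamically efficient (under-saving).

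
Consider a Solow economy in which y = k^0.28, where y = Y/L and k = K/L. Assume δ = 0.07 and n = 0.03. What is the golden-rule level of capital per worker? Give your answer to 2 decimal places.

k_gold ≈ 4.18

Break-even investment rate: n + δ = 0.03 + 0.07 = 0.1.
Golden rule sets MPK = n+δ: 0.28·k^(0.28−1) = 0.1, so k_gold = (0.28/0.1)^(1/0.72) ≈ 4.1788.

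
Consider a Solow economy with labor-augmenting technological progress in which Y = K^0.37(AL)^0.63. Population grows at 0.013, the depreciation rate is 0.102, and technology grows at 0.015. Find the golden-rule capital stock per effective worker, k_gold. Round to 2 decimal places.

Capital per effective worker breaks even when investment replaces (n + g + δ)·k; here n + g + δ = 0.13.
Setting f'(k) = n+g+δ gives 0.37·k^(0.37−1) = 0.13, hence k_gold = (0.37/0.13)^(1/0.63) ≈ 5.2607.

k_gold ≈ 5.26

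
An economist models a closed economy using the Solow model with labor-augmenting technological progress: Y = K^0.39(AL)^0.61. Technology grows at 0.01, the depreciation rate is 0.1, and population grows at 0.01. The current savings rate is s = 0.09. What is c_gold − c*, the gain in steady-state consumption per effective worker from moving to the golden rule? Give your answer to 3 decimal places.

Δc ≈ 0.539

The effective depreciation rate is n + g + δ = 0.01 + 0.01 + 0.1 = 0.12.
Current steady state (s = 0.09): k* = (0.09/0.12)^(1/0.61) ≈ 0.6240, y* = 0.6240^0.39 ≈ 0.8320, c* = (1−0.09)·0.8320 ≈ 0.7571.
Maximizing c = f(k) − (n+g+δ)·k gives f'(k) = n+g+δ, i.e. 0.39·k^(0.39−1) = 0.12, so k_gold = (0.39/0.12)^(1/0.61) ≈ 6.9048.
y_gold = 6.9048^0.39 ≈ 2.1246, c_gold = y_gold − 0.12·k_gold ≈ 1.2960.
Gain: Δc = 1.2960 − 0.7571 ≈ 0.5389.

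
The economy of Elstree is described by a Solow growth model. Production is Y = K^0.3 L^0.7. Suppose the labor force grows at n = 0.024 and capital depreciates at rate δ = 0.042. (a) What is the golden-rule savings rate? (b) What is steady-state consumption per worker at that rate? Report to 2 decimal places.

n + δ = 0.024 + 0.042 = 0.066.
For Cobb-Douglas, s_gold equals capital's share: s_gold = 0.3.
Golden rule sets MPK = n+δ: 0.3·k^(0.3−1) = 0.066, so k_gold = (0.3/0.066)^(1/0.7) ≈ 8.6975.
y_gold = 8.6975^0.3 ≈ 1.9135; c_gold = (1−0.3)·y_gold ≈ 1.3394.

(a) s_gold = 0.30; (b) c_gold ≈ 1.34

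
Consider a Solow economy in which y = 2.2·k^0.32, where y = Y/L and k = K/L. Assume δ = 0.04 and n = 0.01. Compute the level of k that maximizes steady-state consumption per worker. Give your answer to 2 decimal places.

Capital per worker breaks even when investment replaces (n + δ)·k; here n + δ = 0.05.
Maximizing c = f(k) − (n+δ)·k gives f'(k) = n+δ, i.e. 0.32·2.2·k^(0.32−1) = 0.05, so k_gold = (0.32·2.2/0.05)^(1/0.68) ≈ 48.8789.

k_gold ≈ 48.88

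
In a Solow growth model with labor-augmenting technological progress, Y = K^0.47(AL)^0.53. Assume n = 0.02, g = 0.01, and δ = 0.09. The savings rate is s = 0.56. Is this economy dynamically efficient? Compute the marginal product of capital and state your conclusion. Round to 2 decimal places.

dynamically inefficient; MPK ≈ 0.10

The effective depreciation rate is n + g + δ = 0.02 + 0.01 + 0.09 = 0.12.
Steady-state k*: s·k^0.47 = 0.12·k gives k* = (0.56/0.12)^(1/0.53) ≈ 18.2927.
MPK = 0.47·18.2927^(-0.53) ≈ 0.1007.
MPK < n+g+δ = 0.12, so the economy is dynamically inefficient (over-saving).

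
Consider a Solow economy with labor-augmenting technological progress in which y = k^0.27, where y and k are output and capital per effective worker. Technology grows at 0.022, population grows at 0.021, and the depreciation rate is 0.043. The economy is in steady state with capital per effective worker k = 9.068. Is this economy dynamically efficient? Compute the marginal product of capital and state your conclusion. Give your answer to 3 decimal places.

dynamically inefficient; MPK ≈ 0.054

Capital per effective worker breaks even when investment replaces (n + g + δ)·k; here n + g + δ = 0.086.
MPK = 0.27·k^(0.27−1) = 0.27·9.068^(-0.73) ≈ 0.0540.
MPK < 0.086, so the economy is dynamically inefficient (over-saving).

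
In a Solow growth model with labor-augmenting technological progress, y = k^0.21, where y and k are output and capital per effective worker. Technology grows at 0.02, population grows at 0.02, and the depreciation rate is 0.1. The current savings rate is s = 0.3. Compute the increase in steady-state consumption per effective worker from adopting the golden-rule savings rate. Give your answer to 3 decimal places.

The effective depreciation rate is n + g + δ = 0.02 + 0.02 + 0.1 = 0.14.
Current steady state (s = 0.3): k* = (0.3/0.14)^(1/0.79) ≈ 2.6241, y* = 2.6241^0.21 ≈ 1.2246, c* = (1−0.3)·1.2246 ≈ 0.8572.
At the golden rule the marginal product of capital equals n+g+δ: 0.21·k^(0.21−1) = 0.14. Solving, k_gold = (0.21/0.14)^(1/0.79) ≈ 1.6707.
y_gold = 1.6707^0.21 ≈ 1.1138, c_gold = y_gold − 0.14·k_gold ≈ 0.8799.
Gain: Δc = 0.8799 − 0.8572 ≈ 0.0227.

Δc ≈ 0.023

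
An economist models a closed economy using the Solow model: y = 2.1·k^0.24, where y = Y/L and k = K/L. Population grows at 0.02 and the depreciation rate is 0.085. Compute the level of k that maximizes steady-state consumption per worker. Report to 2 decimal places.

k_gold ≈ 7.88

n + δ = 0.02 + 0.085 = 0.105.
At the golden rule the marginal product of capital equals n+δ: 0.24·2.1·k^(0.24−1) = 0.105. Solving, k_gold = (0.24·2.1/0.105)^(1/0.76) ≈ 7.8772.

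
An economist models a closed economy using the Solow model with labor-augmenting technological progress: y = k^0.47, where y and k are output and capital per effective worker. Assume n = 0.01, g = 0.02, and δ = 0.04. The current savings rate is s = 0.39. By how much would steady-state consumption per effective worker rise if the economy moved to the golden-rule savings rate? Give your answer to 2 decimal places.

Δc ≈ 0.07

Break-even investment rate: n + g + δ = 0.01 + 0.02 + 0.04 = 0.07.
Current steady state (s = 0.39): k* = (0.39/0.07)^(1/0.53) ≈ 25.5555, y* = 25.5555^0.47 ≈ 4.5869, c* = (1−0.39)·4.5869 ≈ 2.7980.
Setting f'(k) = n+g+δ gives 0.47·k^(0.47−1) = 0.07, hence k_gold = (0.47/0.07)^(1/0.53) ≈ 36.3393.
y_gold = 36.3393^0.47 ≈ 5.4122, c_gold = y_gold − 0.07·k_gold ≈ 2.8685.
Gain: Δc = 2.8685 − 2.7980 ≈ 0.0705.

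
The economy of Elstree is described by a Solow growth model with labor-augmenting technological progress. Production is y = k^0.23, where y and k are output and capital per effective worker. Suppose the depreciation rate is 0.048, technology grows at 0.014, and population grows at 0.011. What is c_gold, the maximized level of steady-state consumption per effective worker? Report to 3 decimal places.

Capital per effective worker breaks even when investment replaces (n + g + δ)·k; here n + g + δ = 0.073.
At the golden rule the marginal product of capital equals n+g+δ: 0.23·k^(0.23−1) = 0.073. Solving, k_gold = (0.23/0.073)^(1/0.77) ≈ 4.4389.
y_gold = 4.4389^0.23 ≈ 1.4089.
c_gold = y_gold − (n+g+δ)·k_gold = 1.4089 − 0.073·4.4389 ≈ 1.0848.

c_gold ≈ 1.085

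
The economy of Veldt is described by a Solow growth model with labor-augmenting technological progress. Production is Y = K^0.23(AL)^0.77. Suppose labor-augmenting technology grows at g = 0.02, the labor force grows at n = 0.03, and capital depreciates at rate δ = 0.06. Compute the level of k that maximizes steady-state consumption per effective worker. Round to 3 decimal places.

Break-even investment rate: n + g + δ = 0.03 + 0.02 + 0.06 = 0.11.
At the golden rule the marginal product of capital equals n+g+δ: 0.23·k^(0.23−1) = 0.11. Solving, k_gold = (0.23/0.11)^(1/0.77) ≈ 2.6063.

k_gold ≈ 2.606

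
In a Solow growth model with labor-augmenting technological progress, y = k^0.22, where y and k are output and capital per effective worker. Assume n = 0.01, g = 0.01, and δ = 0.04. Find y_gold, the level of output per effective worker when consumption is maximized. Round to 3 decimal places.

y_gold ≈ 1.443

The effective depreciation rate is n + g + δ = 0.01 + 0.01 + 0.04 = 0.06.
Golden rule sets MPK = n+g+δ: 0.22·k^(0.22−1) = 0.06, so k_gold = (0.22/0.06)^(1/0.78) ≈ 5.2896.
Output: y_gold = k_gold^0.22 = 5.2896^0.22 ≈ 1.4426.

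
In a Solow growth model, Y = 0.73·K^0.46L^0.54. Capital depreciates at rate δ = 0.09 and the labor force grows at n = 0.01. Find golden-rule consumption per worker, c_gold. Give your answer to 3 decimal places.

c_gold ≈ 1.106

The effective depreciation rate is n + δ = 0.01 + 0.09 = 0.1.
At the golden rule the marginal product of capital equals n+δ: 0.46·0.73·k^(0.46−1) = 0.1. Solving, k_gold = (0.46·0.73/0.1)^(1/0.54) ≈ 9.4237.
y_gold = 0.73·9.4237^0.46 ≈ 2.0486.
c_gold = y_gold − (n+δ)·k_gold = 2.0486 − 0.1·9.4237 ≈ 1.1063.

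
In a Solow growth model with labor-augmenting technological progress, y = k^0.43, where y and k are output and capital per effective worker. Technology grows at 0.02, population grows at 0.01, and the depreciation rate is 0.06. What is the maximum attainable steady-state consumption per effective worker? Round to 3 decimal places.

The effective depreciation rate is n + g + δ = 0.01 + 0.02 + 0.06 = 0.09.
At the golden rule the marginal product of capital equals n+g+δ: 0.43·k^(0.43−1) = 0.09. Solving, k_gold = (0.43/0.09)^(1/0.57) ≈ 15.5462.
y_gold = 15.5462^0.43 ≈ 3.2539.
c_gold = y_gold − (n+g+δ)·k_gold = 3.2539 − 0.09·15.5462 ≈ 1.8547.

c_gold ≈ 1.855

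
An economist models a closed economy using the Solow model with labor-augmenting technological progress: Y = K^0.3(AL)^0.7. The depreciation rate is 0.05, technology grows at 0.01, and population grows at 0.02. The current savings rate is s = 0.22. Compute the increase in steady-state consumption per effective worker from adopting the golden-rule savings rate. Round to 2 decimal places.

Δc ≈ 0.03

Capital per effective worker breaks even when investment replaces (n + g + δ)·k; here n + g + δ = 0.08.
Current steady state (s = 0.22): k* = (0.22/0.08)^(1/0.7) ≈ 4.2425, y* = 4.2425^0.3 ≈ 1.5427, c* = (1−0.22)·1.5427 ≈ 1.2033.
At the golden rule the marginal product of capital equals n+g+δ: 0.3·k^(0.3−1) = 0.08. Solving, k_gold = (0.3/0.08)^(1/0.7) ≈ 6.6076.
y_gold = 6.6076^0.3 ≈ 1.7620, c_gold = y_gold − 0.08·k_gold ≈ 1.2334.
Gain: Δc = 1.2334 − 1.2033 ≈ 0.0301.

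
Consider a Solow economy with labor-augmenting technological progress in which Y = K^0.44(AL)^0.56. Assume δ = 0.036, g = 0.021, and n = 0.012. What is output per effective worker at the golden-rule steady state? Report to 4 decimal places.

The effective depreciation rate is n + g + δ = 0.012 + 0.021 + 0.036 = 0.069.
Maximizing c = f(k) − (n+g+δ)·k gives f'(k) = n+g+δ, i.e. 0.44·k^(0.44−1) = 0.069, so k_gold = (0.44/0.069)^(1/0.56) ≈ 27.3396.
Output: y_gold = k_gold^0.44 = 27.3396^0.44 ≈ 4.2873.

y_gold ≈ 4.2873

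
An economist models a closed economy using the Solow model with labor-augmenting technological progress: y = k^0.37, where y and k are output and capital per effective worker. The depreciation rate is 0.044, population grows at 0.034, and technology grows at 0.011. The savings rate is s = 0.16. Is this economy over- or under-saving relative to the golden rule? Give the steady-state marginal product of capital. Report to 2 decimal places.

under-saving; MPK ≈ 0.21

Break-even investment rate: n + g + δ = 0.034 + 0.011 + 0.044 = 0.089.
Steady-state k*: s·k^0.37 = 0.089·k gives k* = (0.16/0.089)^(1/0.63) ≈ 2.5371.
MPK = 0.37·2.5371^(-0.63) ≈ 0.2058.
MPK > n+g+δ = 0.089, so the economy is dynamically efficient (under-saving).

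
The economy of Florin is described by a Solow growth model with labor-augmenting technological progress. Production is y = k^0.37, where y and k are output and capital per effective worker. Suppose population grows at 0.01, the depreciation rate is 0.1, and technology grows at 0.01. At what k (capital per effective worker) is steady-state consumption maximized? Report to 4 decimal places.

k_gold ≈ 5.9734

Capital per effective worker breaks even when investment replaces (n + g + δ)·k; here n + g + δ = 0.12.
Golden rule sets MPK = n+g+δ: 0.37·k^(0.37−1) = 0.12, so k_gold = (0.37/0.12)^(1/0.63) ≈ 5.9734.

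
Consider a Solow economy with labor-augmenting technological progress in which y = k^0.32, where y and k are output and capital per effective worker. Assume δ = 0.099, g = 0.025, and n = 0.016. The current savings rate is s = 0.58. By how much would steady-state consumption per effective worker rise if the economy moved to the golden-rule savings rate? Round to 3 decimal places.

Capital per effective worker breaks even when investment replaces (n + g + δ)·k; here n + g + δ = 0.14.
Current steady state (s = 0.58): k* = (0.58/0.14)^(1/0.68) ≈ 8.0871, y* = 8.0871^0.32 ≈ 1.9521, c* = (1−0.58)·1.9521 ≈ 0.8199.
At the golden rule the marginal product of capital equals n+g+δ: 0.32·k^(0.32−1) = 0.14. Solving, k_gold = (0.32/0.14)^(1/0.68) ≈ 3.3727.
y_gold = 3.3727^0.32 ≈ 1.4755, c_gold = y_gold − 0.14·k_gold ≈ 1.0034.
Gain: Δc = 1.0034 − 0.8199 ≈ 0.1835.

Δc ≈ 0.184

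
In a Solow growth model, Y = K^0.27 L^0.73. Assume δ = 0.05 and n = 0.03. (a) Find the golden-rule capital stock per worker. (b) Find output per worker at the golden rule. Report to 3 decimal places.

Capital per worker breaks even when investment replaces (n + δ)·k; here n + δ = 0.08.
Golden rule sets MPK = n+δ: 0.27·k^(0.27−1) = 0.08, so k_gold = (0.27/0.08)^(1/0.73) ≈ 5.2925.
y_gold = 5.2925^0.27 ≈ 1.5682.

(a) k_gold ≈ 5.293; (b) y_gold ≈ 1.568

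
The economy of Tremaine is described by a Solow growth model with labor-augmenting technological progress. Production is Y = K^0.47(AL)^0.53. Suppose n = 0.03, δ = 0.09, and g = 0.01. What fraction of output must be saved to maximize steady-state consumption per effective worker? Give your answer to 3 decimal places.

n + g + δ = 0.03 + 0.01 + 0.09 = 0.13.
At the golden rule MPK = n+g+δ, and in any Cobb-Douglas steady state s = (n+g+δ)·k/y = MPK·k/y = capital's share 0.47.

s_gold = 0.470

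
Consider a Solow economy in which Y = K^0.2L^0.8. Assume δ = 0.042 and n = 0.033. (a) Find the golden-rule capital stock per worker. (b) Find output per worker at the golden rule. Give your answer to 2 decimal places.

(a) k_gold ≈ 3.41; (b) y_gold ≈ 1.28

Capital per worker breaks even when investment replaces (n + δ)·k; here n + δ = 0.075.
At the golden rule the marginal product of capital equals n+δ: 0.2·k^(0.2−1) = 0.075. Solving, k_gold = (0.2/0.075)^(1/0.8) ≈ 3.4077.
y_gold = 3.4077^0.2 ≈ 1.2779.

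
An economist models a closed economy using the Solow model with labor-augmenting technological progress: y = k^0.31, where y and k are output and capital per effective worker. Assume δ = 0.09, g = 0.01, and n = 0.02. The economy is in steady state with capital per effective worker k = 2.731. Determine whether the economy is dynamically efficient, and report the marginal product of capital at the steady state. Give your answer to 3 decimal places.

dynamically efficient; MPK ≈ 0.155

The effective depreciation rate is n + g + δ = 0.02 + 0.01 + 0.09 = 0.12.
MPK = 0.31·k^(0.31−1) = 0.31·2.731^(-0.69) ≈ 0.1550.
MPK > 0.12, so the economy is dynamically efficient (under-saving).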